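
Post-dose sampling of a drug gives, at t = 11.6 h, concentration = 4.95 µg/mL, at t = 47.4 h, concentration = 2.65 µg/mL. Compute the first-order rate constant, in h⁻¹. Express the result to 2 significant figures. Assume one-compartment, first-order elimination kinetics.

0.017 h⁻¹

k = ln(C₁/C₂) / (t₂ − t₁) = ln(4.95/2.65) / (47.4 − 11.6)
  = 0.6248 / 35.80 = 0.01745 h⁻¹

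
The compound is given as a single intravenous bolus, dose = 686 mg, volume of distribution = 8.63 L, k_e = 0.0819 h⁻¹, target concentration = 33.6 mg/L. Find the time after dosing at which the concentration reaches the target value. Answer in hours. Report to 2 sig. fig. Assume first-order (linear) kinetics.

11 h

C₀ = Dose / Vd = 686.0 / 8.63 = 79.49 mg/L
t = ln(C₀ / C) / k = ln(79.49 / 33.6) / 0.08190
  = ln(2.366) / 0.08190 = 0.8612 / 0.08190 = 10.52 h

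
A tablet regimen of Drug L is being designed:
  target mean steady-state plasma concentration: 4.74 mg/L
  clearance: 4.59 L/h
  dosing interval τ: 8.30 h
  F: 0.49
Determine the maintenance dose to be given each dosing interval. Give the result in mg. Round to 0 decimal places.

At steady state, F × (Dose/τ) = Css × CL.
Dose = Css × CL × τ / F = 4.74 × 4.590 × 8.30 / 0.49 = 368.5 mg

369 mg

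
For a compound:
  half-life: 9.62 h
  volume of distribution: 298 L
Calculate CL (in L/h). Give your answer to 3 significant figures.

21.5 L/h

k = ln2 / t½ = 0.693147 / 9.62 = 0.07205 h⁻¹
CL = k × Vd = 0.07205 × 298 = 21.47 L/h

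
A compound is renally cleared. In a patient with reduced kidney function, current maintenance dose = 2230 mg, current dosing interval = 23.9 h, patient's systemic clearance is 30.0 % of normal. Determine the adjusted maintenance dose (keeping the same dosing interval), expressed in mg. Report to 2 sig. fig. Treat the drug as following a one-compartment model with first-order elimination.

To keep the same average steady-state level, dosing rate must scale with clearance.
CL ratio = 30.0 / 100 = 0.3000
New dose (same interval) = 2230 × 0.3000 = 669.0 mg

670 mg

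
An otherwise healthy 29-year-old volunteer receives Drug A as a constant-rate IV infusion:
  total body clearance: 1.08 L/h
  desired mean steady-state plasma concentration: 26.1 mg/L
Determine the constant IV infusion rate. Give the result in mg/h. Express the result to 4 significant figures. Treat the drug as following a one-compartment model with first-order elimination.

28.19 mg/h

At steady state, infusion rate R₀ = Css × CL = 26.1 × 1.080 = 28.19 mg/h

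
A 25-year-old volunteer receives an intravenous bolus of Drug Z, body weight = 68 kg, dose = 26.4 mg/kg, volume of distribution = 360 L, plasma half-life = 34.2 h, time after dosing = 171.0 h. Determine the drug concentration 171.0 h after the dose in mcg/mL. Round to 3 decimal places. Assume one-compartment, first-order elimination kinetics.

0.156 mcg/mL

Total dose = 26.4 × 68 = 1795 mg
C₀ = Dose / Vd = 1795 / 360 = 4.986 mg/L
k = ln2 / t½ = 0.693147 / 34.2 = 0.02027 h⁻¹
t / t½ = 171.0 / 34.2 = 5 half-lives
C = C₀ × (1/2)^5 = 4.986 × 0.03125 = 0.1558 mg/L
(0.1558 mg/L = 0.1558 mcg/mL)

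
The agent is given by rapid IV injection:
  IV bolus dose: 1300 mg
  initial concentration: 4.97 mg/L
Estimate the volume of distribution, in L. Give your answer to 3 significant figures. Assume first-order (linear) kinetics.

262 L

Vd = Dose / C₀ = 1300 / 4.97 = 261.6 L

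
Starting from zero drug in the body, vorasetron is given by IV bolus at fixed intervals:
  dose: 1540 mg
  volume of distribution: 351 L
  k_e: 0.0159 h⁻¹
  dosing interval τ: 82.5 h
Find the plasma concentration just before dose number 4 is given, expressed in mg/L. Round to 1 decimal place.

C₀ per dose = Dose / Vd = 1540 / 351 = 4.387 mg/L
Fraction remaining after one interval: r = e^(−kτ) = e^(−0.01590 × 82.5) = 0.2693
Before dose 4, 3 doses have been given (aged 1τ, 2τ, 3τ).
C_trough = C₀ × (r + r² + … + r^3) = C₀ × r(1−r^3)/(1−r)
        = 4.387 × 0.2693 × (1 − 0.01953) / (1 − 0.2693) = 1.585 mg/L

1.6 mg/L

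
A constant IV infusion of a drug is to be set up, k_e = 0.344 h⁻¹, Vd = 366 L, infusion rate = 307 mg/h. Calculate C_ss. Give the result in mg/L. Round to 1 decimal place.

CL = k × Vd = 0.3440 × 366 = 125.9 L/h
At steady state Css = R₀ / CL = 307 / 125.9 = 2.438 mg/L

2.4 mg/L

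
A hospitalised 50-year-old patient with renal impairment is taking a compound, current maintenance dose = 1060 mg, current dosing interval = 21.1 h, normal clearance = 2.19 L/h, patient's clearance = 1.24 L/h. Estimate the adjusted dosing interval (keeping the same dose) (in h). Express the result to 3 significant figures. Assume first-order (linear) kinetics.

To keep the same average steady-state level, dosing rate must scale with clearance.
CL ratio = 1.24 / 2.19 = 0.5662
New interval (same dose) = 21.1 / 0.5662 = 37.27 h

37.3 h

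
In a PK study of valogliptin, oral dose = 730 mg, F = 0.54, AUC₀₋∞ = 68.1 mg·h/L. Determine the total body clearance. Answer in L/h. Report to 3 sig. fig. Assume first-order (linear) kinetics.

5.79 L/h

CL = F·Dose / AUC = 0.54 × 730 / 68.1 = 5.789 L/h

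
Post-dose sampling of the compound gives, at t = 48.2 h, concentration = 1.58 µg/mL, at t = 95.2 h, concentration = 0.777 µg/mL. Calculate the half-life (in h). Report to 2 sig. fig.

46 h

k = ln(C₁/C₂) / (t₂ − t₁) = ln(1.58/0.777) / (95.2 − 48.2)
  = 0.7097 / 47.00 = 0.01510 h⁻¹
t½ = ln2 / k = 0.693147 / 0.01510 = 45.90 h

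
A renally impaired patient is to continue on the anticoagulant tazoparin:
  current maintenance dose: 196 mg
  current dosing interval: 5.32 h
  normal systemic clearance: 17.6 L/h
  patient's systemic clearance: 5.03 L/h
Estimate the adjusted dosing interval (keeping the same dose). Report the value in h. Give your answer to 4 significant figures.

18.61 h

To keep the same average steady-state level, dosing rate must scale with clearance.
CL ratio = 5.03 / 17.6 = 0.2858
New interval (same dose) = 5.32 / 0.2858 = 18.61 h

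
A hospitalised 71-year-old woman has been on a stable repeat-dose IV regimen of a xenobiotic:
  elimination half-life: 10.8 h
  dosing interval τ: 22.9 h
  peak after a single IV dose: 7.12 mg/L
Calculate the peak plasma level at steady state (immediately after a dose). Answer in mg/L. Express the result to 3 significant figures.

k = ln2 / t½ = 0.693147 / 10.8 = 0.06418 h⁻¹
e^(−kτ) = e^(−0.06418 × 22.9) = 0.2300
Accumulation ratio R = 1 / (1 − e^(−kτ)) = 1 / (1 − 0.2300) = 1.299
Steady-state peak = C₀ × R = 7.12 × 1.299 = 9.249 mg/L

9.25 mg/L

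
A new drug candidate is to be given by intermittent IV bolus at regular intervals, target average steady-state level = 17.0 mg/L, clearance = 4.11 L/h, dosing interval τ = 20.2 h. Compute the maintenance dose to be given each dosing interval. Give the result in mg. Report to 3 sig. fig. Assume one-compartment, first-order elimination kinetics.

At steady state, Dose/τ = Css × CL.
Dose = Css × CL × τ = 17.0 × 4.110 × 20.2 = 1411 mg

1410 mg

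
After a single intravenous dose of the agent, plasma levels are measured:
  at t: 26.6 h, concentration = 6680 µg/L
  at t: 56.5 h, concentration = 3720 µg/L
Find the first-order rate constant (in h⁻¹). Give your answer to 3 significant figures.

k = ln(C₁/C₂) / (t₂ − t₁) = ln(6680/3720) / (56.5 − 26.6)
  = 0.5854 / 29.90 = 0.01958 h⁻¹

0.0196 h⁻¹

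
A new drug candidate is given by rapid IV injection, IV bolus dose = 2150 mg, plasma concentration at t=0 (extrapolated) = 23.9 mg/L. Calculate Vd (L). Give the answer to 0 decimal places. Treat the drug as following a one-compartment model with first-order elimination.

90 L

Vd = Dose / C₀ = 2150 / 23.9 = 89.96 L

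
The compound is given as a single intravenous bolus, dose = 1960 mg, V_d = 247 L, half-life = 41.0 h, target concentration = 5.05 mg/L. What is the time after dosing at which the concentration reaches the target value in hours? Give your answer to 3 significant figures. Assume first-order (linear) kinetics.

26.7 h

C₀ = Dose / Vd = 1960 / 247 = 7.935 mg/L
k = ln2 / t½ = 0.693147 / 41.0 = 0.01691 h⁻¹
t = ln(C₀ / C) / k = ln(7.935 / 5.05) / 0.01691
  = ln(1.571) / 0.01691 = 0.4517 / 0.01691 = 26.71 h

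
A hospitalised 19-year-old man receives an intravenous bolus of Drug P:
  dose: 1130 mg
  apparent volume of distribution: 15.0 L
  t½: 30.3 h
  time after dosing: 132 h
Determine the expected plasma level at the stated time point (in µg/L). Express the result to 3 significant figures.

C₀ = Dose / Vd = 1130 / 15.0 = 75.33 mg/L
k = ln2 / t½ = 0.693147 / 30.3 = 0.02288 h⁻¹
C = C₀ · e^(−k·t) = 75.33 × e^(−0.02288 × 132)
  = 75.33 × 0.04879 = 3.675 mg/L
Convert: 3.675 mg/L × 1000 = 3675 µg/L

3680 µg/L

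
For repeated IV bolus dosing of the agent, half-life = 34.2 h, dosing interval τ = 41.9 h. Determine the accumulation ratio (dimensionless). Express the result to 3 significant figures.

k = ln2 / t½ = 0.693147 / 34.2 = 0.02027 h⁻¹
e^(−kτ) = e^(−0.02027 × 41.9) = 0.4277
Accumulation ratio R = 1 / (1 − e^(−kτ)) = 1 / (1 − 0.4277) = 1.747

1.75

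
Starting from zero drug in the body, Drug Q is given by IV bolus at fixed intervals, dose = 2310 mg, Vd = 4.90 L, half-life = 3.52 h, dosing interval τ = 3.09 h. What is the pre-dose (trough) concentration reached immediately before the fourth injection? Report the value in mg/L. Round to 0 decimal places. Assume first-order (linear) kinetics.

C₀ per dose = Dose / Vd = 2310 / 4.90 = 471.4 mg/L
k = ln2 / t½ = 0.693147 / 3.52 = 0.1969 h⁻¹
Fraction remaining after one interval: r = e^(−kτ) = e^(−0.1969 × 3.09) = 0.5442
Before dose 4, 3 doses have been given (aged 1τ, 2τ, 3τ).
C_trough = C₀ × (r + r² + … + r^3) = C₀ × r(1−r^3)/(1−r)
        = 471.4 × 0.5442 × (1 − 0.1612) / (1 − 0.5442) = 472.1 mg/L

472 mg/L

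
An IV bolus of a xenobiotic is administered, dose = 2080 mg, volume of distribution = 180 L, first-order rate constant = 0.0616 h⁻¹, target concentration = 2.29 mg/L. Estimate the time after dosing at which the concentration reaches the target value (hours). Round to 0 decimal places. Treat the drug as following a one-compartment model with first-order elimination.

C₀ = Dose / Vd = 2080 / 180 = 11.56 mg/L
t = ln(C₀ / C) / k = ln(11.56 / 2.29) / 0.06160
  = ln(5.048) / 0.06160 = 1.619 / 0.06160 = 26.28 h

26 h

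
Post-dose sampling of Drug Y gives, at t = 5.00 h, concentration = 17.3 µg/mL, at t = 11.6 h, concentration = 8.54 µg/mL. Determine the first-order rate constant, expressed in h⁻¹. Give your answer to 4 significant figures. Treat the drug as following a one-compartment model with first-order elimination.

k = ln(C₁/C₂) / (t₂ − t₁) = ln(17.3/8.54) / (11.6 − 5.00)
  = 0.7059 / 6.600 = 0.1070 h⁻¹

0.1070 h⁻¹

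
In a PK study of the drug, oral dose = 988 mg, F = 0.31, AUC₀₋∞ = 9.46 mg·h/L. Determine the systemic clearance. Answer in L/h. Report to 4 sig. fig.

32.38 L/h

CL = F·Dose / AUC = 0.31 × 988 / 9.46 = 32.38 L/h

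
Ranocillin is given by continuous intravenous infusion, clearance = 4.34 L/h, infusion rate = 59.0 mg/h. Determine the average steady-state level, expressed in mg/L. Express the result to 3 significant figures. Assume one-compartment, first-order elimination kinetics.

At steady state Css = R₀ / CL = 59.0 / 4.340 = 13.59 mg/L

13.6 mg/L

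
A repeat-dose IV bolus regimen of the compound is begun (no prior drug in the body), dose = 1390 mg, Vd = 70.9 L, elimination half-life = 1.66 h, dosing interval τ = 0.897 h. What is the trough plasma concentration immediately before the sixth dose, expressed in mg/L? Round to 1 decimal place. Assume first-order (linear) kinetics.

36.5 mg/L

C₀ per dose = Dose / Vd = 1390 / 70.9 = 19.61 mg/L
k = ln2 / t½ = 0.693147 / 1.66 = 0.4176 h⁻¹
Fraction remaining after one interval: r = e^(−kτ) = e^(−0.4176 × 0.897) = 0.6876
Before dose 6, 5 doses have been given (aged 1τ, 2τ, 3τ, 4τ, 5τ).
C_trough = C₀ × (r + r² + … + r^5) = C₀ × r(1−r^5)/(1−r)
        = 19.61 × 0.6876 × (1 − 0.1537) / (1 − 0.6876) = 36.53 mg/L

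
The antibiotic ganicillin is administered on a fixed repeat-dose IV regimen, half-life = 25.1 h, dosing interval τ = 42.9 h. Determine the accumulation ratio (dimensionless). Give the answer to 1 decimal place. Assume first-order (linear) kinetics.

1.4

k = ln2 / t½ = 0.693147 / 25.1 = 0.02762 h⁻¹
e^(−kτ) = e^(−0.02762 × 42.9) = 0.3058
Accumulation ratio R = 1 / (1 − e^(−kτ)) = 1 / (1 − 0.3058) = 1.441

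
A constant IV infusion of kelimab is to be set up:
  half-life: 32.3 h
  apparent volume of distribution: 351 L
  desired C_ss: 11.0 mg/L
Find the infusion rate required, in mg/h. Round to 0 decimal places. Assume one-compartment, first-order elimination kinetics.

k = ln2 / t½ = 0.693147 / 32.3 = 0.02146 h⁻¹
CL = k × Vd = 0.02146 × 351 = 7.532 L/h
At steady state, infusion rate R₀ = Css × CL = 11.0 × 7.532 = 82.85 mg/h

83 mg/h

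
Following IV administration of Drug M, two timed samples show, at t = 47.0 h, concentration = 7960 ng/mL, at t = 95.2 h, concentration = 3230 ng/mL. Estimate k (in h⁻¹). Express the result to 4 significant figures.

k = ln(C₁/C₂) / (t₂ − t₁) = ln(7960/3230) / (95.2 − 47.0)
  = 0.9019 / 48.20 = 0.01871 h⁻¹

0.01871 h⁻¹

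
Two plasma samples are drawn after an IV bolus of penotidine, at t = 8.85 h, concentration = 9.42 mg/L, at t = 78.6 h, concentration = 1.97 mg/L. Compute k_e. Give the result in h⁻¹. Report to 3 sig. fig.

k = ln(C₁/C₂) / (t₂ − t₁) = ln(9.42/1.97) / (78.6 − 8.85)
  = 1.565 / 69.75 = 0.02244 h⁻¹

0.0224 h⁻¹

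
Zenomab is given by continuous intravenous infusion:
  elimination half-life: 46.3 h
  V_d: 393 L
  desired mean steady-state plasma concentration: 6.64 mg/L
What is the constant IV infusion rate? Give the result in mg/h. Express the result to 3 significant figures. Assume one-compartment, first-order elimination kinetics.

k = ln2 / t½ = 0.693147 / 46.3 = 0.01497 h⁻¹
CL = k × Vd = 0.01497 × 393 = 5.883 L/h
At steady state, infusion rate R₀ = Css × CL = 6.64 × 5.883 = 39.06 mg/h

39.1 mg/h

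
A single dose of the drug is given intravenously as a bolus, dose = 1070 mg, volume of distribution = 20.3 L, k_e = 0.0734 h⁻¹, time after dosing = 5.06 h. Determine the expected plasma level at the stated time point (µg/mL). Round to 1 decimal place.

C₀ = Dose / Vd = 1070 / 20.3 = 52.71 mg/L
C = C₀ · e^(−k·t) = 52.71 × e^(−0.07340 × 5.06)
  = 52.71 × 0.6898 = 36.36 mg/L
(36.36 mg/L = 36.36 µg/mL)

36.4 µg/mL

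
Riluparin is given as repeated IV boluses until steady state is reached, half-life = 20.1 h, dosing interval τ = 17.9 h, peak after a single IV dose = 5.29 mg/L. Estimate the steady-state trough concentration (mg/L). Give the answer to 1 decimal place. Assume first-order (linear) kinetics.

6.2 mg/L

k = ln2 / t½ = 0.693147 / 20.1 = 0.03448 h⁻¹
e^(−kτ) = e^(−0.03448 × 17.9) = 0.5395
Accumulation ratio R = 1 / (1 − e^(−kτ)) = 1 / (1 − 0.5395) = 2.172
Steady-state trough = C₀ × R × e^(−kτ) = 5.29 × 2.172 × 0.5395 = 6.199 mg/L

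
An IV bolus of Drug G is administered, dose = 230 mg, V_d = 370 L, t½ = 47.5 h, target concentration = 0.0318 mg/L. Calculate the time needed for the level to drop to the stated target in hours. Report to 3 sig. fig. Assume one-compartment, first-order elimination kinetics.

C₀ = Dose / Vd = 230.0 / 370 = 0.6216 mg/L
k = ln2 / t½ = 0.693147 / 47.5 = 0.01459 h⁻¹
t = ln(C₀ / C) / k = ln(0.6216 / 0.0318) / 0.01459
  = ln(19.55) / 0.01459 = 2.973 / 0.01459 = 203.8 h

204 h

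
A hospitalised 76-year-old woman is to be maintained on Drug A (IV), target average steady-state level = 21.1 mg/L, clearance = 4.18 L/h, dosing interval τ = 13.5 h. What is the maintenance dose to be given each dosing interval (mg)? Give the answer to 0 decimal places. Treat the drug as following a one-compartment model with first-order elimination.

1191 mg

At steady state, Dose/τ = Css × CL.
Dose = Css × CL × τ = 21.1 × 4.180 × 13.5 = 1191 mg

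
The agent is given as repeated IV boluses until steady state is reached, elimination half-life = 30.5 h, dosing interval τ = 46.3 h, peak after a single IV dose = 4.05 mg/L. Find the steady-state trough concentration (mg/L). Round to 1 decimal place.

k = ln2 / t½ = 0.693147 / 30.5 = 0.02273 h⁻¹
e^(−kτ) = e^(−0.02273 × 46.3) = 0.3491
Accumulation ratio R = 1 / (1 − e^(−kτ)) = 1 / (1 − 0.3491) = 1.536
Steady-state trough = C₀ × R × e^(−kτ) = 4.05 × 1.536 × 0.3491 = 2.172 mg/L

2.2 mg/L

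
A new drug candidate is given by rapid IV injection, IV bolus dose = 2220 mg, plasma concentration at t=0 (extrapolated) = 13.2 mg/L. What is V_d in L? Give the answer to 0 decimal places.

Vd = Dose / C₀ = 2220 / 13.2 = 168.2 L

168 L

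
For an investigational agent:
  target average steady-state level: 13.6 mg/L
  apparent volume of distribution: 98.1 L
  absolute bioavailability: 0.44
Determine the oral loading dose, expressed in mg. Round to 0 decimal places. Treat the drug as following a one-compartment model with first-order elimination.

LD = Css × Vd / F = 13.6 × 98.1 / 0.44 = 3032 mg

3032 mg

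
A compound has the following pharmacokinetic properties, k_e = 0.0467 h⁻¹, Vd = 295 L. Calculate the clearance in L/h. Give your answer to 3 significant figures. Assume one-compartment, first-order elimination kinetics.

CL = k × Vd = 0.0467 × 295 = 13.78 L/h

13.8 L/h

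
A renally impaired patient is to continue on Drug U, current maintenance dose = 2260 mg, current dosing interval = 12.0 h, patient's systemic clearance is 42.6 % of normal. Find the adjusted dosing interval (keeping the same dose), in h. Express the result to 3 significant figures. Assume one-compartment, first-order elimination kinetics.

To keep the same average steady-state level, dosing rate must scale with clearance.
CL ratio = 42.6 / 100 = 0.4260
New interval (same dose) = 12.0 / 0.4260 = 28.17 h

28.2 h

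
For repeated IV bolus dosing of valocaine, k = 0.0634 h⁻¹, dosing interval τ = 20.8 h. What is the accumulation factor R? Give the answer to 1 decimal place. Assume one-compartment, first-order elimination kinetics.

e^(−kτ) = e^(−0.06340 × 20.8) = 0.2675
Accumulation ratio R = 1 / (1 − e^(−kτ)) = 1 / (1 − 0.2675) = 1.365

1.4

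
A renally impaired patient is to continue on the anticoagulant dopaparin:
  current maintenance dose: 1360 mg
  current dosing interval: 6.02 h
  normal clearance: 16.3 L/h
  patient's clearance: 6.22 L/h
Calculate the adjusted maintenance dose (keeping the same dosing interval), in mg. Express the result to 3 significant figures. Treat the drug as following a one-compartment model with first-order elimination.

To keep the same average steady-state level, dosing rate must scale with clearance.
CL ratio = 6.22 / 16.3 = 0.3816
New dose (same interval) = 1360 × 0.3816 = 519.0 mg

519 mg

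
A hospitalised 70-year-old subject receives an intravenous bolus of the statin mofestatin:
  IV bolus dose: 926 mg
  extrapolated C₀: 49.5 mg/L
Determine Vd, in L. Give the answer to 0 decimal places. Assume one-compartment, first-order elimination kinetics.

Vd = Dose / C₀ = 926.0 / 49.5 = 18.71 L

19 L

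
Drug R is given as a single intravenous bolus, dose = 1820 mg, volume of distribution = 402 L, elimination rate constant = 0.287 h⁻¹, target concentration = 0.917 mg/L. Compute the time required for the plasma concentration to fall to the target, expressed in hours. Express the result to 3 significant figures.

5.56 h

C₀ = Dose / Vd = 1820 / 402 = 4.527 mg/L
t = ln(C₀ / C) / k = ln(4.527 / 0.917) / 0.2870
  = ln(4.937) / 0.2870 = 1.597 / 0.2870 = 5.564 h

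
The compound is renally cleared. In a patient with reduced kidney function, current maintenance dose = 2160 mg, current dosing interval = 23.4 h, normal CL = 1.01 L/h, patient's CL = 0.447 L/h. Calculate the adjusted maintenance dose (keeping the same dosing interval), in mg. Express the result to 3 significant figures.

To keep the same average steady-state level, dosing rate must scale with clearance.
CL ratio = 0.447 / 1.01 = 0.4426
New dose (same interval) = 2160 × 0.4426 = 956.0 mg

956 mg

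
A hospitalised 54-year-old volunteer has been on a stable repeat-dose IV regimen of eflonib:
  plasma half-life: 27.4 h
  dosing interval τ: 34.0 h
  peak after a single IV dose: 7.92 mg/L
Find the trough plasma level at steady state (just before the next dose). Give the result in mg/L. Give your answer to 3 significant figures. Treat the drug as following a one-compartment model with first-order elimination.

5.81 mg/L

k = ln2 / t½ = 0.693147 / 27.4 = 0.02530 h⁻¹
e^(−kτ) = e^(−0.02530 × 34.0) = 0.4231
Accumulation ratio R = 1 / (1 − e^(−kτ)) = 1 / (1 − 0.4231) = 1.733
Steady-state trough = C₀ × R × e^(−kτ) = 7.92 × 1.733 × 0.4231 = 5.807 mg/L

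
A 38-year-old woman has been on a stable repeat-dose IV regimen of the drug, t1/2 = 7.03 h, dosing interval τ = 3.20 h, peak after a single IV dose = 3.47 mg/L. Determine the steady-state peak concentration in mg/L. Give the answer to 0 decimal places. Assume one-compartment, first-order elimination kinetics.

13 mg/L

k = ln2 / t½ = 0.693147 / 7.03 = 0.09860 h⁻¹
e^(−kτ) = e^(−0.09860 × 3.20) = 0.7294
Accumulation ratio R = 1 / (1 − e^(−kτ)) = 1 / (1 − 0.7294) = 3.695
Steady-state peak = C₀ × R = 3.47 × 3.695 = 12.82 mg/L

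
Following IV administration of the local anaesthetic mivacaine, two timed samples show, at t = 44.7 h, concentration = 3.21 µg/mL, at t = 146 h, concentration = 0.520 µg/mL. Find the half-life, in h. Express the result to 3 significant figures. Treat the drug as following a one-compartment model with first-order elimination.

k = ln(C₁/C₂) / (t₂ − t₁) = ln(3.21/0.520) / (146 − 44.7)
  = 1.820 / 101.3 = 0.01797 h⁻¹
t½ = ln2 / k = 0.693147 / 0.01797 = 38.57 h

38.6 h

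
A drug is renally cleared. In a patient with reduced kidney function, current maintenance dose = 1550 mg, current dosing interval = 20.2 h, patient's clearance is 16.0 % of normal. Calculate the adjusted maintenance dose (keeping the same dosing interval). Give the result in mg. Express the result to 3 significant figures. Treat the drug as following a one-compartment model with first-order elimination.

To keep the same average steady-state level, dosing rate must scale with clearance.
CL ratio = 16.0 / 100 = 0.1600
New dose (same interval) = 1550 × 0.1600 = 248.0 mg

248 mg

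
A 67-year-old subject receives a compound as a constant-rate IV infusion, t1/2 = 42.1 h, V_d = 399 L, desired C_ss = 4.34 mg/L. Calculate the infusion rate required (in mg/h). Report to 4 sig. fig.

28.51 mg/h

k = ln2 / t½ = 0.693147 / 42.1 = 0.01646 h⁻¹
CL = k × Vd = 0.01646 × 399 = 6.568 L/h
At steady state, infusion rate R₀ = Css × CL = 4.34 × 6.568 = 28.51 mg/h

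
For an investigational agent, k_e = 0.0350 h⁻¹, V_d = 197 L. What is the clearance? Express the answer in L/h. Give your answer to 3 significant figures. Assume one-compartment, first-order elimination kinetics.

CL = k × Vd = 0.0350 × 197 = 6.895 L/h

6.90 L/h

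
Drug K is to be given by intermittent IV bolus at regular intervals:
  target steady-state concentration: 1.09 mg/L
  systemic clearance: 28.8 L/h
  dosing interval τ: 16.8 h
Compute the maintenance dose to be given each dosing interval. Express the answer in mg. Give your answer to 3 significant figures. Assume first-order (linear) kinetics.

At steady state, Dose/τ = Css × CL.
Dose = Css × CL × τ = 1.09 × 28.80 × 16.8 = 527.4 mg

527 mg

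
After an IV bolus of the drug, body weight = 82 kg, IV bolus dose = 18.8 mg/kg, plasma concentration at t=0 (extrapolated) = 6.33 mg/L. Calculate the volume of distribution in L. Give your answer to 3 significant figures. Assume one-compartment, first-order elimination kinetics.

Dose = 18.8 × 82 = 1542 mg
Vd = Dose / C₀ = 1542 / 6.33 = 243.6 L

244 L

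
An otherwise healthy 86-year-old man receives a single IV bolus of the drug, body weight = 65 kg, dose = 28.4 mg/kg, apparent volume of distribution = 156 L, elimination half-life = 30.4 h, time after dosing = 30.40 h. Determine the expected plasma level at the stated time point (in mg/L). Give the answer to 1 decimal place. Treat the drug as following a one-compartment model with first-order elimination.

Total dose = 28.4 × 65 = 1846 mg
C₀ = Dose / Vd = 1846 / 156 = 11.83 mg/L
k = ln2 / t½ = 0.693147 / 30.4 = 0.02280 h⁻¹
t / t½ = 30.40 / 30.4 = 1 half-lives
C = C₀ × (1/2)^1 = 11.83 × 0.5000 = 5.915 mg/L

5.9 mg/L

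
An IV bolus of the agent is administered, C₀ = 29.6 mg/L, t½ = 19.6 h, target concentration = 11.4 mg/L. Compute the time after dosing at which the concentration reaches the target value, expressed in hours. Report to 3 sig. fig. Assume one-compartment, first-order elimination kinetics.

k = ln2 / t½ = 0.693147 / 19.6 = 0.03536 h⁻¹
t = ln(C₀ / C) / k = ln(29.60 / 11.4) / 0.03536
  = ln(2.596) / 0.03536 = 0.9540 / 0.03536 = 26.98 h

27.0 h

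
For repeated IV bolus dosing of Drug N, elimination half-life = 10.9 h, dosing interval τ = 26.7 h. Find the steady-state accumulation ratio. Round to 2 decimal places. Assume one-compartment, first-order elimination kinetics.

1.22

k = ln2 / t½ = 0.693147 / 10.9 = 0.06359 h⁻¹
e^(−kτ) = e^(−0.06359 × 26.7) = 0.1831
Accumulation ratio R = 1 / (1 − e^(−kτ)) = 1 / (1 − 0.1831) = 1.224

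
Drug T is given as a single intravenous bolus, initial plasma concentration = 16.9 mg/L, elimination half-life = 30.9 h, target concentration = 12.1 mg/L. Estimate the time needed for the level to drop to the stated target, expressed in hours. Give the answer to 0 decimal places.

k = ln2 / t½ = 0.693147 / 30.9 = 0.02243 h⁻¹
t = ln(C₀ / C) / k = ln(16.90 / 12.1) / 0.02243
  = ln(1.397) / 0.02243 = 0.3343 / 0.02243 = 14.90 h

15 h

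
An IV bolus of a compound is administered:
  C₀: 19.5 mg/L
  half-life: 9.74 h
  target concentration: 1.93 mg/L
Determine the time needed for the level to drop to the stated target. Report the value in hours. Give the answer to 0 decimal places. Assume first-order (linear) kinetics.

33 h

k = ln2 / t½ = 0.693147 / 9.74 = 0.07116 h⁻¹
t = ln(C₀ / C) / k = ln(19.50 / 1.93) / 0.07116
  = ln(10.10) / 0.07116 = 2.313 / 0.07116 = 32.50 h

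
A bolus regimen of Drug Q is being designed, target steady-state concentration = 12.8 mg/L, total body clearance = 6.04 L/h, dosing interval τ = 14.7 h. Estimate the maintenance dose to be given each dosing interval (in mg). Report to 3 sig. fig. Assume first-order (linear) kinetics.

1140 mg

At steady state, Dose/τ = Css × CL.
Dose = Css × CL × τ = 12.8 × 6.040 × 14.7 = 1136 mg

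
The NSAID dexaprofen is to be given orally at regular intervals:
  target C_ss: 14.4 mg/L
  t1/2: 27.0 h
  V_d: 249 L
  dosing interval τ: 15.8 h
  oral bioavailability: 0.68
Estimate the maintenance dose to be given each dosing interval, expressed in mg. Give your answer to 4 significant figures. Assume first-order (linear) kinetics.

k = ln2 / t½ = 0.693147 / 27.0 = 0.02567 h⁻¹
CL = k × Vd = 0.02567 × 249 = 6.392 L/h
At steady state, F × (Dose/τ) = Css × CL.
Dose = Css × CL × τ / F = 14.4 × 6.392 × 15.8 / 0.68 = 2139 mg

2139 mg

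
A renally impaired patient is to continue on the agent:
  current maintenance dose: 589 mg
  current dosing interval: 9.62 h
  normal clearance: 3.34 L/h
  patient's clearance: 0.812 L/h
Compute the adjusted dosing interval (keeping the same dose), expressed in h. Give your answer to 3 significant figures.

39.6 h

To keep the same average steady-state level, dosing rate must scale with clearance.
CL ratio = 0.812 / 3.34 = 0.2431
New interval (same dose) = 9.62 / 0.2431 = 39.57 h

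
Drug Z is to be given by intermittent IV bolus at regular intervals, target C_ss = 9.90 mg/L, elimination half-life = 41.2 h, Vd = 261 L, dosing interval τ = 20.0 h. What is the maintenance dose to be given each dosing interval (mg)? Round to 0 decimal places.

869 mg

k = ln2 / t½ = 0.693147 / 41.2 = 0.01682 h⁻¹
CL = k × Vd = 0.01682 × 261 = 4.390 L/h
At steady state, Dose/τ = Css × CL.
Dose = Css × CL × τ = 9.90 × 4.390 × 20.0 = 869.2 mg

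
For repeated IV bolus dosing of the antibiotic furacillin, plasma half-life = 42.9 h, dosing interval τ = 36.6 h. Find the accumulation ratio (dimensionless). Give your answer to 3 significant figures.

k = ln2 / t½ = 0.693147 / 42.9 = 0.01616 h⁻¹
e^(−kτ) = e^(−0.01616 × 36.6) = 0.5535
Accumulation ratio R = 1 / (1 − e^(−kτ)) = 1 / (1 − 0.5535) = 2.240

2.24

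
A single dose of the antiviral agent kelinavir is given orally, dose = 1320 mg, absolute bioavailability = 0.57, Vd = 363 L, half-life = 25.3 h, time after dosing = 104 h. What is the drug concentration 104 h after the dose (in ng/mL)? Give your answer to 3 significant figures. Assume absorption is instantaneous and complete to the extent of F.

Amount reaching circulation = F × Dose = 0.57 × 1320 = 752.4 mg
C₀ = F·Dose / Vd = 752.4 / 363 = 2.073 mg/L
k = ln2 / t½ = 0.693147 / 25.3 = 0.02740 h⁻¹
C = C₀ · e^(−k·t) = 2.073 × e^(−0.02740 × 104)
  = 2.073 × 0.05787 = 0.1200 mg/L
Convert: 0.1200 mg/L × 1000 = 120.0 ng/mL

120 ng/mL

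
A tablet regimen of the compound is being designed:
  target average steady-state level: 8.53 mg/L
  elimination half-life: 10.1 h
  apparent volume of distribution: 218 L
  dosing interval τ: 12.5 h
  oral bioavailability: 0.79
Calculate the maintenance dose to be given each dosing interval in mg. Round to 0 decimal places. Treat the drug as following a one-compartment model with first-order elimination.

k = ln2 / t½ = 0.693147 / 10.1 = 0.06863 h⁻¹
CL = k × Vd = 0.06863 × 218 = 14.96 L/h
At steady state, F × (Dose/τ) = Css × CL.
Dose = Css × CL × τ / F = 8.53 × 14.96 × 12.5 / 0.79 = 2019 mg

2019 mg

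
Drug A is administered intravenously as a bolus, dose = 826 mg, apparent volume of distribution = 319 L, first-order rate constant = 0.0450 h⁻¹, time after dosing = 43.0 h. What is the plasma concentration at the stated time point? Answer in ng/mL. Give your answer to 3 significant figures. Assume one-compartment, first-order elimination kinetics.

C₀ = Dose / Vd = 826.0 / 319 = 2.589 mg/L
C = C₀ · e^(−k·t) = 2.589 × e^(−0.04500 × 43.0)
  = 2.589 × 0.1444 = 0.3739 mg/L
Convert: 0.3739 mg/L × 1000 = 373.9 ng/mL

374 ng/mL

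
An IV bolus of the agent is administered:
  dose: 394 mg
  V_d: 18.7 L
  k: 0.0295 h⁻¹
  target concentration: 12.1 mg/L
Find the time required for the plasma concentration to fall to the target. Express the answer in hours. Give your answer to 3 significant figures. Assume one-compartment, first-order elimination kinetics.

18.8 h

C₀ = Dose / Vd = 394.0 / 18.7 = 21.07 mg/L
t = ln(C₀ / C) / k = ln(21.07 / 12.1) / 0.02950
  = ln(1.741) / 0.02950 = 0.5545 / 0.02950 = 18.80 h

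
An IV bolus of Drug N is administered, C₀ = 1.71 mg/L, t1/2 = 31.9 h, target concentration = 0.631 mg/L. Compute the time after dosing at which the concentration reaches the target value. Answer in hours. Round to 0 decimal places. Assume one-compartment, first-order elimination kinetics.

46 h

k = ln2 / t½ = 0.693147 / 31.9 = 0.02173 h⁻¹
t = ln(C₀ / C) / k = ln(1.710 / 0.631) / 0.02173
  = ln(2.710) / 0.02173 = 0.9969 / 0.02173 = 45.88 h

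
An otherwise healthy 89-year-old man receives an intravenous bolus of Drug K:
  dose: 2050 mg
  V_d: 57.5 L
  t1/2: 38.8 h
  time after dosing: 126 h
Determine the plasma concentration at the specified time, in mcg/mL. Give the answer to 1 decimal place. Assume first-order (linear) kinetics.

C₀ = Dose / Vd = 2050 / 57.5 = 35.65 mg/L
k = ln2 / t½ = 0.693147 / 38.8 = 0.01786 h⁻¹
C = C₀ · e^(−k·t) = 35.65 × e^(−0.01786 × 126)
  = 35.65 × 0.1054 = 3.758 mg/L
(3.758 mg/L = 3.758 mcg/mL)

3.8 mcg/mL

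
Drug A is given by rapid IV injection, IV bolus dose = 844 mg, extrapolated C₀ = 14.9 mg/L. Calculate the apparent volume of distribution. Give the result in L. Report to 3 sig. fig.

Vd = Dose / C₀ = 844.0 / 14.9 = 56.64 L

56.6 L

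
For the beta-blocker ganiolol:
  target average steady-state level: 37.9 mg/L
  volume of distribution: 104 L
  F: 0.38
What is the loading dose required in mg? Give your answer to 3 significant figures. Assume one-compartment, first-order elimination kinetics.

10400 mg

LD = Css × Vd / F = 37.9 × 104 / 0.38 = 10370 mg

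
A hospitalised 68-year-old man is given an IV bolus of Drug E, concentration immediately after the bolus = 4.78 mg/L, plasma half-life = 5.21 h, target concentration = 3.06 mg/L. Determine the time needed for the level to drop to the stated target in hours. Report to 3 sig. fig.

k = ln2 / t½ = 0.693147 / 5.21 = 0.1330 h⁻¹
t = ln(C₀ / C) / k = ln(4.780 / 3.06) / 0.1330
  = ln(1.562) / 0.1330 = 0.4460 / 0.1330 = 3.353 h

3.35 h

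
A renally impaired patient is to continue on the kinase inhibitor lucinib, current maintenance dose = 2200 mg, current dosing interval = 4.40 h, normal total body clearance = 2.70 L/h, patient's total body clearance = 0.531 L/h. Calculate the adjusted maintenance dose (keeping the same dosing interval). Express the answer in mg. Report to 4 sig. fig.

432.7 mg

To keep the same average steady-state level, dosing rate must scale with clearance.
CL ratio = 0.531 / 2.70 = 0.1967
New dose (same interval) = 2200 × 0.1967 = 432.7 mg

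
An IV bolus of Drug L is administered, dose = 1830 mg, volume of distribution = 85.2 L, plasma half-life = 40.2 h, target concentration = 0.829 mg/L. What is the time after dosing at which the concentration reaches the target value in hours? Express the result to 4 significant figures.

C₀ = Dose / Vd = 1830 / 85.2 = 21.48 mg/L
k = ln2 / t½ = 0.693147 / 40.2 = 0.01724 h⁻¹
t = ln(C₀ / C) / k = ln(21.48 / 0.829) / 0.01724
  = ln(25.91) / 0.01724 = 3.255 / 0.01724 = 188.8 h

188.8 h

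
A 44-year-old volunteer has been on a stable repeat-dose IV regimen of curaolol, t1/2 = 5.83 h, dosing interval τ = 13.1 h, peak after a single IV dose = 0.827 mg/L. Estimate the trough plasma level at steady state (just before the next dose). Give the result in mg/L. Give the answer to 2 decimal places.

k = ln2 / t½ = 0.693147 / 5.83 = 0.1189 h⁻¹
e^(−kτ) = e^(−0.1189 × 13.1) = 0.2106
Accumulation ratio R = 1 / (1 − e^(−kτ)) = 1 / (1 − 0.2106) = 1.267
Steady-state trough = C₀ × R × e^(−kτ) = 0.827 × 1.267 × 0.2106 = 0.2207 mg/L

0.22 mg/L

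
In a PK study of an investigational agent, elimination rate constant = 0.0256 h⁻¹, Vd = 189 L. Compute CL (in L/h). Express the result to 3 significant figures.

CL = k × Vd = 0.0256 × 189 = 4.838 L/h

4.84 L/h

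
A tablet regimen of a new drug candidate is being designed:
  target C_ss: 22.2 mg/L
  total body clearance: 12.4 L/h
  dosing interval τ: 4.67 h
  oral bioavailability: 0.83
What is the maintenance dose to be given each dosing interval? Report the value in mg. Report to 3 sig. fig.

1550 mg

At steady state, F × (Dose/τ) = Css × CL.
Dose = Css × CL × τ / F = 22.2 × 12.40 × 4.67 / 0.83 = 1549 mg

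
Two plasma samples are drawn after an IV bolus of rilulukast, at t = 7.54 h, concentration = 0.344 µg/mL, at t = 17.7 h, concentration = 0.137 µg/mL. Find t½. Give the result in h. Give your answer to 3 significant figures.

7.65 h

k = ln(C₁/C₂) / (t₂ − t₁) = ln(0.344/0.137) / (17.7 − 7.54)
  = 0.9207 / 10.16 = 0.09062 h⁻¹
t½ = ln2 / k = 0.693147 / 0.09062 = 7.649 h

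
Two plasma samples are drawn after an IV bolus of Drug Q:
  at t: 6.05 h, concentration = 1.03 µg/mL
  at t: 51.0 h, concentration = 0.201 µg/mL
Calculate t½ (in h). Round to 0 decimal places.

k = ln(C₁/C₂) / (t₂ − t₁) = ln(1.03/0.201) / (51.0 − 6.05)
  = 1.634 / 44.95 = 0.03635 h⁻¹
t½ = ln2 / k = 0.693147 / 0.03635 = 19.07 h

19 h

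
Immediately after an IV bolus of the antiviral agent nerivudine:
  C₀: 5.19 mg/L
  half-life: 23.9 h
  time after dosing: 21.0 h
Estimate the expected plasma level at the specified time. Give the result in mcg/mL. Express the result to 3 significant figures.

k = ln2 / t½ = 0.693147 / 23.9 = 0.02900 h⁻¹
C = C₀ · e^(−k·t) = 5.190 × e^(−0.02900 × 21.0)
  = 5.190 × 0.5439 = 2.823 mg/L
(2.823 mg/L = 2.823 mcg/mL)

2.82 mcg/mL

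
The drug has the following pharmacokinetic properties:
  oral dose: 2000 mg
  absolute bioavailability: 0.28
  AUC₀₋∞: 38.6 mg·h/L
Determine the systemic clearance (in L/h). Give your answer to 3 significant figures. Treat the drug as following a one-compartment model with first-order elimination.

14.5 L/h

CL = F·Dose / AUC = 0.28 × 2000 / 38.6 = 14.51 L/h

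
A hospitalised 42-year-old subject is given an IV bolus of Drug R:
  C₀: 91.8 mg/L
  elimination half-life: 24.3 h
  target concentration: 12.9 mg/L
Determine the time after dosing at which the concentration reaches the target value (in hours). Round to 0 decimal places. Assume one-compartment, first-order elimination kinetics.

k = ln2 / t½ = 0.693147 / 24.3 = 0.02852 h⁻¹
t = ln(C₀ / C) / k = ln(91.80 / 12.9) / 0.02852
  = ln(7.116) / 0.02852 = 1.962 / 0.02852 = 68.79 h

69 h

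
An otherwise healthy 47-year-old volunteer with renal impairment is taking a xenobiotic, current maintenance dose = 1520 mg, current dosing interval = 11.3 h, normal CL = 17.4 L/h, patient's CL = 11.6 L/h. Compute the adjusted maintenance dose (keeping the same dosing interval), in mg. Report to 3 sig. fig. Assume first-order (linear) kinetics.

1010 mg

To keep the same average steady-state level, dosing rate must scale with clearance.
CL ratio = 11.6 / 17.4 = 0.6667
New dose (same interval) = 1520 × 0.6667 = 1013 mg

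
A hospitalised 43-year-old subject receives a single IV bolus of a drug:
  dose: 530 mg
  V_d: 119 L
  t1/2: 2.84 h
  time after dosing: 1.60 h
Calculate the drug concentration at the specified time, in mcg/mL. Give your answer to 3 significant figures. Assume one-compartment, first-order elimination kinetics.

C₀ = Dose / Vd = 530.0 / 119 = 4.454 mg/L
k = ln2 / t½ = 0.693147 / 2.84 = 0.2441 h⁻¹
C = C₀ · e^(−k·t) = 4.454 × e^(−0.2441 × 1.60)
  = 4.454 × 0.6767 = 3.014 mg/L
(3.014 mg/L = 3.014 mcg/mL)

3.01 mcg/mL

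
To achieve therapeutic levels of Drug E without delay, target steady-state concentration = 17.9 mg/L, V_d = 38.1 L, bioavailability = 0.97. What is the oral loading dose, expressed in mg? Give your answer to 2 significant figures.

700 mg

LD = Css × Vd / F = 17.9 × 38.1 / 0.97 = 703.1 mg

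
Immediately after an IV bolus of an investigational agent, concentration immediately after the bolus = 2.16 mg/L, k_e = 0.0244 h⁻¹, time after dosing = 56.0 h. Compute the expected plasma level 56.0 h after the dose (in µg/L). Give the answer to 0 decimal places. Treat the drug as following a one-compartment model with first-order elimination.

C = C₀ · e^(−k·t) = 2.160 × e^(−0.02440 × 56.0)
  = 2.160 × 0.2550 = 0.5508 mg/L
Convert: 0.5508 mg/L × 1000 = 550.8 µg/L

551 µg/L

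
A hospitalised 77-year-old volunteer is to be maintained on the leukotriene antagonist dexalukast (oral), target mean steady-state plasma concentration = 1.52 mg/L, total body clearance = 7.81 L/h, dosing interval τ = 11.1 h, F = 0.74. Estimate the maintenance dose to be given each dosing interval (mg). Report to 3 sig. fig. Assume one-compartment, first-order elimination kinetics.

At steady state, F × (Dose/τ) = Css × CL.
Dose = Css × CL × τ / F = 1.52 × 7.810 × 11.1 / 0.74 = 178.1 mg

178 mg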